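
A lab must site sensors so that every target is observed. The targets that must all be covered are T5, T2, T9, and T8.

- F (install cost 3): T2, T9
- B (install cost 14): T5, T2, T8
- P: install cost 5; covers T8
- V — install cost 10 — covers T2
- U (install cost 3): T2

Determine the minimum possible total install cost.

17

This is a weighted set-cover instance.
The greedy cost-per-new-target heuristic would pick F, P, and B for 22, but a cheaper cover exists.
Choose F and B: together they cover T5, T2, T9, T8 — every target.
Total install cost: 3 + 14 = 17.
No cover costs less than 17.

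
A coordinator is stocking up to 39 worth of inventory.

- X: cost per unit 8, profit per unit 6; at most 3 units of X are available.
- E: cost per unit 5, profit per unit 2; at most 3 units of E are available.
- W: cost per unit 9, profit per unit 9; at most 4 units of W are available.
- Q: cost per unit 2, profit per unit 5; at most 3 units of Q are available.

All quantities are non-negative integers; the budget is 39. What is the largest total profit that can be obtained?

44

This is a bounded integer knapsack.
Q has the best ratio (5/2); taking only Q gives at most 3×5 = 15 (stopped by the supply cap of 3).
Mixing does better — 1×E, 3×W, and 3×Q: cost 38 ≤ 39, profit 1·2 + 3·9 + 3·5 = 44.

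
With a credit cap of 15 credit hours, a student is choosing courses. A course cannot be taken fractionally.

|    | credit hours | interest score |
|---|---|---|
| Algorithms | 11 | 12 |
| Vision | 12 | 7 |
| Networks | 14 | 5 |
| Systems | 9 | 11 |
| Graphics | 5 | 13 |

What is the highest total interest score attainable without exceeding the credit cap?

This is a 0-1 knapsack instance.
Take Systems and Graphics: credit hours 9 + 5 = 14 ≤ 15, interest score 11 + 13 = 24.
No other feasible combination does better.

24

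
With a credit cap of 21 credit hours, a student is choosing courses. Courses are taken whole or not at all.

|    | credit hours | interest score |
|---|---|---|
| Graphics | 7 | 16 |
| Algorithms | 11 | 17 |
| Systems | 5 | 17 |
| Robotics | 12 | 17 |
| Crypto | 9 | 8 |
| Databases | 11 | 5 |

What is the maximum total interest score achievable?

This is a 0-1 knapsack instance.
Allowing fractional choices, the relaxed optimum would be about 46.9, but courses are indivisible.
Algorithms + Systems: credit hours 11 + 5 = 16 ≤ 21, interest score 17 + 17 = 34.
Graphics + Systems + Crypto: credit hours 7 + 5 + 9 = 21 ≤ 21, interest score 16 + 17 + 8 = 41.
Best is Graphics, Systems, and Crypto with total interest score 41.

41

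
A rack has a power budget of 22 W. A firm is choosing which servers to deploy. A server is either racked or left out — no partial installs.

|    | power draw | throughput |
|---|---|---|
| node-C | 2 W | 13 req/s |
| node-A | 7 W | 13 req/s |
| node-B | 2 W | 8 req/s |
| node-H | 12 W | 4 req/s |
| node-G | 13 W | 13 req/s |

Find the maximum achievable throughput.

39

This is a 0-1 knapsack instance.
Allowing fractional choices, the relaxed optimum would be about 45.0, but servers are indivisible.
node-C + node-A + node-B: power draw 2 + 7 + 2 = 11 ≤ 22, throughput 13 + 13 + 8 = 34.
node-C + node-B + node-G: power draw 2 + 2 + 13 = 17 ≤ 22, throughput 13 + 8 + 13 = 34.
node-C + node-A + node-G: power draw 2 + 7 + 13 = 22 ≤ 22, throughput 13 + 13 + 13 = 39.
Best is node-C, node-A, and node-G with total throughput 39.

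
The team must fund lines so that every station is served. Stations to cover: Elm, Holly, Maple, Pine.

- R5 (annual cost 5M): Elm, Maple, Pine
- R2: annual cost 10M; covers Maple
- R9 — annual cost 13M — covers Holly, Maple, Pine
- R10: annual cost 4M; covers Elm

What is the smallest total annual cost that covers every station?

The greedy cost-per-new-station heuristic would pick R5 and R9 for 18, but a cheaper cover exists.
Choose R9 and R10: together they cover Elm, Holly, Maple, Pine — every station.
Total annual cost: 13 + 4 = 17.
No cover costs less than 17.

17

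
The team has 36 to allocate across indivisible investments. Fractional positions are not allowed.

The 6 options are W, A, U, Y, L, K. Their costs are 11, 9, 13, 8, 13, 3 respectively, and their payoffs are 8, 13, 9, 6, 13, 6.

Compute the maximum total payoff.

This is an integer program with binary decision variables.
A + Y + L + K: cost 9 + 8 + 13 + 3 = 33 ≤ 36, payoff 13 + 6 + 13 + 6 = 38.
W + A + L + K: cost 11 + 9 + 13 + 3 = 36 ≤ 36, payoff 8 + 13 + 13 + 6 = 40.
Best is W, A, L, and K with total payoff 40.

40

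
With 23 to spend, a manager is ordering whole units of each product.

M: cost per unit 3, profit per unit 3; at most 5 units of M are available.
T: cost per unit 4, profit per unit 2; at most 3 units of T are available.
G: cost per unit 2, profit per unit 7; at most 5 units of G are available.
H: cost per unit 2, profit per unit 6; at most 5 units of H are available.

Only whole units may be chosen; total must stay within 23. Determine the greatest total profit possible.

68

Take 1×M, 5×G, and 5×H: cost 23 ≤ 23, profit 1·3 + 5·7 + 5·6 = 68.
G has the best ratio (7/2) and is taken to its limit of 5; remaining capacity is filled optimally with the others.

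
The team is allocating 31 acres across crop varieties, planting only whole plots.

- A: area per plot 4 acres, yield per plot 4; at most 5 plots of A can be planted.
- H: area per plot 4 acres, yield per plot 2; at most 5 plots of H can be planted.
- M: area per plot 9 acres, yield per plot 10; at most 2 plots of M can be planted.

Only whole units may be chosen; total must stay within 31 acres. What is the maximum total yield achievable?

32

Take 3×A and 2×M: area 30 ≤ 31, yield 3·4 + 2·10 = 32.
M has the best ratio (10/9) and is taken to its limit of 2; remaining capacity is filled optimally with the others.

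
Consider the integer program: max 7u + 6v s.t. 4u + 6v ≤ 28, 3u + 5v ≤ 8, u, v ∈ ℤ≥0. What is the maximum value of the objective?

(u,v)=(2,0): 4·2+6·0=8≤28, 3·2+5·0=6≤8, objective 14.
(u,v)=(1,1): 4·1+6·1=10≤28, 3·1+5·1=8≤8, objective 13.
(u,v)=(1,0): 4·1+6·0=4≤28, 3·1+5·0=3≤8, objective 7.
The best lattice point is (2,0), giving 14.

14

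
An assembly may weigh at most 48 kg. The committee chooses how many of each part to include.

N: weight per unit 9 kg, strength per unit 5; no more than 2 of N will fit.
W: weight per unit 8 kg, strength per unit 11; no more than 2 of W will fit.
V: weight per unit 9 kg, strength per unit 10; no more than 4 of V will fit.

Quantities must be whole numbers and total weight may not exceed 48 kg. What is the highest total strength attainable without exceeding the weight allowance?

52

This is a bounded integer knapsack.
W has the best ratio (11/8); taking only W gives at most 2×11 = 22 (stopped by the supply cap of 2).
Mixing does better — 2×W and 3×V: weight 43 ≤ 48, strength 2·11 + 3·10 = 52.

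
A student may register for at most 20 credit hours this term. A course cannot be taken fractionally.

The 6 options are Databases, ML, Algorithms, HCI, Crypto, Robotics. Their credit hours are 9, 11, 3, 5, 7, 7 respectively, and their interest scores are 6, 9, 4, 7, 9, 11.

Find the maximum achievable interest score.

Allowing fractional choices, the relaxed optimum would be about 28.4, but courses are indivisible.
Algorithms + Crypto + Robotics: credit hours 3 + 7 + 7 = 17 ≤ 20, interest score 4 + 9 + 11 = 24.
HCI + Crypto + Robotics: credit hours 5 + 7 + 7 = 19 ≤ 20, interest score 7 + 9 + 11 = 27.
Algorithms + HCI + Robotics: credit hours 3 + 5 + 7 = 15 ≤ 20, interest score 4 + 7 + 11 = 22.
Best is HCI, Crypto, and Robotics with total interest score 27.

27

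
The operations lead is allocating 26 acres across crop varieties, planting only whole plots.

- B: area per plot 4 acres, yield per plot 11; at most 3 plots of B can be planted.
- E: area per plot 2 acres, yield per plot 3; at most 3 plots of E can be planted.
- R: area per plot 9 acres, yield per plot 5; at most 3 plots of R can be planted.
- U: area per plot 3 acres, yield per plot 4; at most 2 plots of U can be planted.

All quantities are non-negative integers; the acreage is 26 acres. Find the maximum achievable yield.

This is a bounded integer knapsack.
B has the best ratio (11/4); taking only B gives at most 3×11 = 33 (stopped by the supply cap of 3).
Mixing does better — 3×B, 3×E, and 2×U: area 24 ≤ 26, yield 3·11 + 3·3 + 2·4 = 50.

50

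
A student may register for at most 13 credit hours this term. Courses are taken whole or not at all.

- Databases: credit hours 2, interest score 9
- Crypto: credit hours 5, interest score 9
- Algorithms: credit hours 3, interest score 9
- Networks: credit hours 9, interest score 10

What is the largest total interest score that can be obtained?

Treat it as a binary knapsack problem.
Allowing fractional choices, the relaxed optimum would be about 30.3, but courses are indivisible.
Databases + Crypto + Algorithms: credit hours 2 + 5 + 3 = 10 ≤ 13, interest score 9 + 9 + 9 = 27.
Databases + Networks: credit hours 2 + 9 = 11 ≤ 13, interest score 9 + 10 = 19.
Best is Databases, Crypto, and Algorithms with total interest score 27.

27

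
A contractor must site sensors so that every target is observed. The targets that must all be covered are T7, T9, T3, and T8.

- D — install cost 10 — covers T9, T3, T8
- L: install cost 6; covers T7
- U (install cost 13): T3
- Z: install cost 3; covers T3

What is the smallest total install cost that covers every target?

16

This is a weighted set-cover instance.
The greedy cost-per-new-target heuristic would pick Z, D, and L for 19, but a cheaper cover exists.
Choose D and L: together they cover T7, T9, T3, T8 — every target.
Total install cost: 10 + 6 = 16.
No cover costs less than 16.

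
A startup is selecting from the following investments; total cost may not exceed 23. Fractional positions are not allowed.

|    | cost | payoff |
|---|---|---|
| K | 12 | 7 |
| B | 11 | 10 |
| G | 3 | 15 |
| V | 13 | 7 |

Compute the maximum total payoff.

G + V: cost 3 + 13 = 16 ≤ 23, payoff 15 + 7 = 22.
B + G: cost 11 + 3 = 14 ≤ 23, payoff 10 + 15 = 25.
K + G: cost 12 + 3 = 15 ≤ 23, payoff 7 + 15 = 22.
Best is B and G with total payoff 25.

25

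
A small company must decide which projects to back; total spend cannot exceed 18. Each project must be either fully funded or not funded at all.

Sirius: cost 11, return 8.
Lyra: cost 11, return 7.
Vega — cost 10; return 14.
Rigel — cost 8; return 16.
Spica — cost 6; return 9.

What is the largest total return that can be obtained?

30

Take Vega and Rigel: cost 10 + 8 = 18 ≤ 18, return 14 + 16 = 30.
No other feasible combination does better.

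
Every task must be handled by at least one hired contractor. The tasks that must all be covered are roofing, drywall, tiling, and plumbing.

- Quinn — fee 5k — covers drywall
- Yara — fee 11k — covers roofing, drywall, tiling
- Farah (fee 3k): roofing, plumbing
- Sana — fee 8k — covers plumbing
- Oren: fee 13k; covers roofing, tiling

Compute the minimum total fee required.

The greedy cost-per-new-task heuristic would pick Farah, Quinn, and Yara for 19, but a cheaper cover exists.
Choose Yara and Farah: together they cover roofing, drywall, tiling, plumbing — every task.
Total fee: 11 + 3 = 14.
No cover costs less than 14.

14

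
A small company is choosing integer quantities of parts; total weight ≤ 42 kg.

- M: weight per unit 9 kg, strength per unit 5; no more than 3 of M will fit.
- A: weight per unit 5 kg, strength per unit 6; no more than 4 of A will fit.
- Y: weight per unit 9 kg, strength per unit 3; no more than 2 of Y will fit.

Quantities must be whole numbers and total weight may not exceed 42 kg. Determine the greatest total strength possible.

34

This is a bounded integer knapsack.
A has the best ratio (6/5); taking only A gives at most 4×6 = 24 (stopped by the supply cap of 4).
Mixing does better — 2×M and 4×A: weight 38 ≤ 42, strength 2·5 + 4·6 = 34.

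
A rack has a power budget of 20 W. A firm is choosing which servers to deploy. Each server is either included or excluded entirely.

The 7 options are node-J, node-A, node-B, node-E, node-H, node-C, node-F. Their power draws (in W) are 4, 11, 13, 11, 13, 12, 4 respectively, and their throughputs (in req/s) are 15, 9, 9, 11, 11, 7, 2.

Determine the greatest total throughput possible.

Allowing fractional choices, the relaxed optimum would be about 30.2, but servers are indivisible.
node-J + node-E + node-F: power draw 4 + 11 + 4 = 19 ≤ 20, throughput 15 + 11 + 2 = 28.
node-J + node-E: power draw 4 + 11 = 15 ≤ 20, throughput 15 + 11 = 26.
Best is node-J, node-E, and node-F with total throughput 28.

28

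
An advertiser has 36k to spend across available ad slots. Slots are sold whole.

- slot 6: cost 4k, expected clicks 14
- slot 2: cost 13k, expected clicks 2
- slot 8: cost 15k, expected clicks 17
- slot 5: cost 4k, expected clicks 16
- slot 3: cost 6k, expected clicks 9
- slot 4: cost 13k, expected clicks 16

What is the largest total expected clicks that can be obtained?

Treat it as a binary knapsack problem.
Allowing fractional choices, the relaxed optimum would be about 65.2, but ad slots are indivisible.
slot 6 + slot 5 + slot 3 + slot 4: cost 4 + 4 + 6 + 13 = 27 ≤ 36, expected clicks 14 + 16 + 9 + 16 = 55.
slot 6 + slot 8 + slot 5 + slot 3: cost 4 + 15 + 4 + 6 = 29 ≤ 36, expected clicks 14 + 17 + 16 + 9 = 56.
slot 6 + slot 8 + slot 5 + slot 4: cost 4 + 15 + 4 + 13 = 36 ≤ 36, expected clicks 14 + 17 + 16 + 16 = 63.
Best is slot 6, slot 8, slot 5, and slot 4 with total expected clicks 63.

63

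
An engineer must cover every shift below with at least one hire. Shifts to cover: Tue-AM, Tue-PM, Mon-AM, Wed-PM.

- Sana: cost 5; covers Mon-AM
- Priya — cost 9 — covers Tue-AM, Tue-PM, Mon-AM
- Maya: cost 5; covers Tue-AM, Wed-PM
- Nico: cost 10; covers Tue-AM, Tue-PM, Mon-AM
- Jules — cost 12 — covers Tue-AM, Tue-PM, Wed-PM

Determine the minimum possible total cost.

14

Choose Priya and Maya: together they cover Tue-AM, Tue-PM, Mon-AM, Wed-PM — every shift.
Total cost: 9 + 5 = 14.
No cover costs less than 14.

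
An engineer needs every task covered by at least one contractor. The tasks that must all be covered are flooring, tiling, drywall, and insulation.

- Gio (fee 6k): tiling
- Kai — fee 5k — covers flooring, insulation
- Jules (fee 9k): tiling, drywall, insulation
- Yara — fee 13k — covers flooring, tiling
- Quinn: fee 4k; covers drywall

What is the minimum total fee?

14

The greedy cost-per-new-task heuristic would pick Kai, Quinn, and Gio for 15, but a cheaper cover exists.
Choose Kai and Jules: together they cover flooring, tiling, drywall, insulation — every task.
Total fee: 5 + 9 = 14.
No cover costs less than 14.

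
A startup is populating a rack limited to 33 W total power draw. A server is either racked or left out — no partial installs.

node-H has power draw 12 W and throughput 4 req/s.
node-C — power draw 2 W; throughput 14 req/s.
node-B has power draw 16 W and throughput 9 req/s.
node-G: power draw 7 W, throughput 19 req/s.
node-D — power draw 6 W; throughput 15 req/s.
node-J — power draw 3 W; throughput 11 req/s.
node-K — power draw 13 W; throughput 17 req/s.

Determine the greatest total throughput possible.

Allowing fractional choices, the relaxed optimum would be about 77.1, but servers are indivisible.
node-C + node-G + node-D + node-K: power draw 2 + 7 + 6 + 13 = 28 ≤ 33, throughput 14 + 19 + 15 + 17 = 65.
node-H + node-C + node-G + node-D + node-J: power draw 12 + 2 + 7 + 6 + 3 = 30 ≤ 33, throughput 4 + 14 + 19 + 15 + 11 = 63.
node-C + node-G + node-D + node-J + node-K: power draw 2 + 7 + 6 + 3 + 13 = 31 ≤ 33, throughput 14 + 19 + 15 + 11 + 17 = 76.
Best is node-C, node-G, node-D, node-J, and node-K with total throughput 76.

76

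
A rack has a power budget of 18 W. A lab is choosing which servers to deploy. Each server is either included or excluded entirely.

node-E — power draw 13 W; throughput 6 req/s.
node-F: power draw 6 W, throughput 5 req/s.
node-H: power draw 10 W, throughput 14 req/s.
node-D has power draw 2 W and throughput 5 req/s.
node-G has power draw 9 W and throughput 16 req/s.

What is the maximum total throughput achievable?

Allowing fractional choices, the relaxed optimum would be about 30.8, but servers are indivisible.
node-F + node-D + node-G: power draw 6 + 2 + 9 = 17 ≤ 18, throughput 5 + 5 + 16 = 26.
node-F + node-H + node-D: power draw 6 + 10 + 2 = 18 ≤ 18, throughput 5 + 14 + 5 = 24.
node-D + node-G: power draw 2 + 9 = 11 ≤ 18, throughput 5 + 16 = 21.
Best is node-F, node-D, and node-G with total throughput 26.

26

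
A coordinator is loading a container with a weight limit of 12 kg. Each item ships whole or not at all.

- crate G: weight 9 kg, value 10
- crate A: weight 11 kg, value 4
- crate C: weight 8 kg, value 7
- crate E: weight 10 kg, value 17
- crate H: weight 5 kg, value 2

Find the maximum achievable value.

17

Take crate E: weight 10 ≤ 12, value 17.
No other feasible combination does better.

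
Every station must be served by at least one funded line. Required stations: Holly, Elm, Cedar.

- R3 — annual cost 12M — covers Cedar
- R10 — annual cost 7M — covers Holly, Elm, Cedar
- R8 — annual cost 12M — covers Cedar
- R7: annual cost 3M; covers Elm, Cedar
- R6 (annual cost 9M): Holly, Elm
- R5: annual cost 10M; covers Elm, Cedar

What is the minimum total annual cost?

The greedy cost-per-new-station heuristic would pick R7 and R10 for 10, but a cheaper cover exists.
R10 alone covers Holly, Elm, Cedar — every station.
Total annual cost: 7.
No cover costs less than 7.

7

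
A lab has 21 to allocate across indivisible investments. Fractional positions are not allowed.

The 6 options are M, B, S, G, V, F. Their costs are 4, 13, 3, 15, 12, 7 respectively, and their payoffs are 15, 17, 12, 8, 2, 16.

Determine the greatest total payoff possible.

44

Allowing fractional choices, the relaxed optimum would be about 52.2, but investments are indivisible.
M + B + S: cost 4 + 13 + 3 = 20 ≤ 21, payoff 15 + 17 + 12 = 44.
M + S + F: cost 4 + 3 + 7 = 14 ≤ 21, payoff 15 + 12 + 16 = 43.
B + F: cost 13 + 7 = 20 ≤ 21, payoff 17 + 16 = 33.
Best is M, B, and S with total payoff 44.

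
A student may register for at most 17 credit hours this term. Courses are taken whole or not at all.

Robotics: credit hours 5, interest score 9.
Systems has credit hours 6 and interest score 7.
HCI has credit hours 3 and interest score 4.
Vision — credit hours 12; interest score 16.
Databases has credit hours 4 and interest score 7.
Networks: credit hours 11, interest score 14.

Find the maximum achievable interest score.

Vision + Databases: credit hours 12 + 4 = 16 ≤ 17, interest score 16 + 7 = 23.
Robotics + Vision: credit hours 5 + 12 = 17 ≤ 17, interest score 9 + 16 = 25.
Robotics + Systems + Databases: credit hours 5 + 6 + 4 = 15 ≤ 17, interest score 9 + 7 + 7 = 23.
Best is Robotics and Vision with total interest score 25.

25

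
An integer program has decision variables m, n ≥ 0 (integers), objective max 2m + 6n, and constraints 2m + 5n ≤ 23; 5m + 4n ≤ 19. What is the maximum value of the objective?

The continuous relaxation peaks at (0, 4.6) with value 27.60; rounding to a feasible lattice point costs some objective.
(m,n)=(0,4) is feasible, giving 24.
(m,n)=(1,3) is feasible, giving 20.
Maximum is 24 at (m,n)=(0,4).

24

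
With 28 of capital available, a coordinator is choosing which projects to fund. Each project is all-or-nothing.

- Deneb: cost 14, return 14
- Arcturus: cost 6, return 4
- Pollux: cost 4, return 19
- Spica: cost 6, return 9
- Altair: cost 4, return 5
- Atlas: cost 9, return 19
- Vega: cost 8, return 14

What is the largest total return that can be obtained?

61

This is a 0-1 knapsack instance.
Take Pollux, Spica, Atlas, and Vega: cost 4 + 6 + 9 + 8 = 27 ≤ 28, return 19 + 9 + 19 + 14 = 61.
No other feasible combination does better.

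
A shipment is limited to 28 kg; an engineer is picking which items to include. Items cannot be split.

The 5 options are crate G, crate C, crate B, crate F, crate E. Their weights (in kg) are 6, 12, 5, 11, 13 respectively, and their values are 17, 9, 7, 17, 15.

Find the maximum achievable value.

Allowing fractional choices, the relaxed optimum would be about 47.9, but items are indivisible.
crate G + crate B + crate F: weight 6 + 5 + 11 = 22 ≤ 28, value 17 + 7 + 17 = 41.
crate G + crate B + crate E: weight 6 + 5 + 13 = 24 ≤ 28, value 17 + 7 + 15 = 39.
crate G + crate F: weight 6 + 11 = 17 ≤ 28, value 17 + 17 = 34.
Best is crate G, crate B, and crate F with total value 41.

41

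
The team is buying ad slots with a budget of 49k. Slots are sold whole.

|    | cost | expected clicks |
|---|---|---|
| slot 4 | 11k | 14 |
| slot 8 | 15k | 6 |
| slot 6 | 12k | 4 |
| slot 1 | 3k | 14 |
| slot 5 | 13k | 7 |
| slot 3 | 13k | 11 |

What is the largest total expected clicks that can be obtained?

46

Take slot 4, slot 1, slot 5, and slot 3: cost 11 + 3 + 13 + 13 = 40 ≤ 49, expected clicks 14 + 14 + 7 + 11 = 46.
No other feasible combination does better.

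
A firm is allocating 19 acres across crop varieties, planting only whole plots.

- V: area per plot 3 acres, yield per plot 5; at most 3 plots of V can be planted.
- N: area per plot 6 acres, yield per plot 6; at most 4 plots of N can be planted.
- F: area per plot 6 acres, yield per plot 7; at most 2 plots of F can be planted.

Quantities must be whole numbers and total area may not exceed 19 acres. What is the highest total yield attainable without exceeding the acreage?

24

Take 2×V and 2×F: area 18 ≤ 19, yield 2·5 + 2·7 = 24.
No other integer combination yields more.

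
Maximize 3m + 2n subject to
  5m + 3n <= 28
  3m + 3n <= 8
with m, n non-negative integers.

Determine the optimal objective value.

6

Relaxing integrality, the LP optimum is 8.00 at (m,n) = (2.67, 0), which is not an integer point.
(m,n)=(2,0): 5·2+3·0=10≤28, 3·2+3·0=6≤8, objective 6.
(m,n)=(1,1): 5·1+3·1=8≤28, 3·1+3·1=6≤8, objective 5.
The best lattice point is (2,0), giving 6.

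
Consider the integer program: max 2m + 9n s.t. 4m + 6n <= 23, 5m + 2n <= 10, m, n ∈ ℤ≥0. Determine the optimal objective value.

27

(m,n)=(0,3): 4·0+6·3=18≤23, 5·0+2·3=6≤10, objective 27.
(m,n)=(1,2): 4·1+6·2=16≤23, 5·1+2·2=9≤10, objective 20.
(m,n)=(0,2): 4·0+6·2=12≤23, 5·0+2·2=4≤10, objective 18.
The best lattice point is (0,3), giving 27.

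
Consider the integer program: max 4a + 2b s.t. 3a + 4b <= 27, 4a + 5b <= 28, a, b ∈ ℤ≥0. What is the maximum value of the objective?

28

(a,b)=(7,0): 3·7+4·0=21≤27, 4·7+5·0=28≤28, objective 28.
(a,b)=(6,0): 3·6+4·0=18≤27, 4·6+5·0=24≤28, objective 24.
The best lattice point is (7,0), giving 28.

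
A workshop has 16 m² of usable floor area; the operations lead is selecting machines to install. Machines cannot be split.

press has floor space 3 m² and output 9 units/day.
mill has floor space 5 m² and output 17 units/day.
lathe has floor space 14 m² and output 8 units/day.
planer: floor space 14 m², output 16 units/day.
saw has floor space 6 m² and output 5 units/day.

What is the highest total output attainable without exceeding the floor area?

Allowing fractional choices, the relaxed optimum would be about 35.1, but machines are indivisible.
press + mill: floor space 3 + 5 = 8 ≤ 16, output 9 + 17 = 26.
mill + saw: floor space 5 + 6 = 11 ≤ 16, output 17 + 5 = 22.
press + mill + saw: floor space 3 + 5 + 6 = 14 ≤ 16, output 9 + 17 + 5 = 31.
Best is press, mill, and saw with total output 31.

31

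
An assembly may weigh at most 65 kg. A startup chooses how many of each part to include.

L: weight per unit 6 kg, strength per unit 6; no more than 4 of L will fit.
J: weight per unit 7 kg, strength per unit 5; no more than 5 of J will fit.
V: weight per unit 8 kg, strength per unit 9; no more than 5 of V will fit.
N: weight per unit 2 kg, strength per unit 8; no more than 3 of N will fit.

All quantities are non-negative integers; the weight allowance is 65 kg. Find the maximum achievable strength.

N has the best ratio (8/2); taking only N gives at most 3×8 = 24 (stopped by the supply cap of 3).
Mixing does better — 3×L, 5×V, and 3×N: weight 64 ≤ 65, strength 3·6 + 5·9 + 3·8 = 87.

87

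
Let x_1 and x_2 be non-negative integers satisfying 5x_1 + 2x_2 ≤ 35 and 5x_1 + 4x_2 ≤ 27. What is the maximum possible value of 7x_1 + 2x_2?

The continuous relaxation peaks at (5.4, 0) with value 37.80; rounding to a feasible lattice point costs some objective.
(x_1,x_2)=(5,0): 5·5+2·0=25≤35, 5·5+4·0=25≤27, objective 35.
(x_1,x_2)=(4,1): 5·4+2·1=22≤35, 5·4+4·1=24≤27, objective 30.
(x_1,x_2)=(4,0): 5·4+2·0=20≤35, 5·4+4·0=20≤27, objective 28.
No feasible integer point exceeds 35.

35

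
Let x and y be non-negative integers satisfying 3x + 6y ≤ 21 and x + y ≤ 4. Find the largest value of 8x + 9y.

(x,y)=(1,3): 3·1+6·3=21≤21, 1·1+1·3=4≤4, objective 35.
(x,y)=(2,2): 3·2+6·2=18≤21, 1·2+1·2=4≤4, objective 34.
(x,y)=(0,3): 3·0+6·3=18≤21, 1·0+1·3=3≤4, objective 27.
No feasible integer point exceeds 35.

35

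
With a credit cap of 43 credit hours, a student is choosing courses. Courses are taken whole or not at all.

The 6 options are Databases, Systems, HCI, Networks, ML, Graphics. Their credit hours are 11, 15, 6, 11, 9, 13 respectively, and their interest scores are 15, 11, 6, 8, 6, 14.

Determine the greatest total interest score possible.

Treat it as a binary knapsack problem.
Databases + HCI + Networks + Graphics: credit hours 11 + 6 + 11 + 13 = 41 ≤ 43, interest score 15 + 6 + 8 + 14 = 43.
Databases + HCI + ML + Graphics: credit hours 11 + 6 + 9 + 13 = 39 ≤ 43, interest score 15 + 6 + 6 + 14 = 41.
Best is Databases, HCI, Networks, and Graphics with total interest score 43.

43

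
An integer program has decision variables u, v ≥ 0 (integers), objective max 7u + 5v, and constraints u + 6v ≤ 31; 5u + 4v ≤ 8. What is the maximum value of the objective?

(u,v)=(0,2): 1·0+6·2=12≤31, 5·0+4·2=8≤8, objective 10.
(u,v)=(1,0): 1·1+6·0=1≤31, 5·1+4·0=5≤8, objective 7.
(u,v)=(0,1): 1·0+6·1=6≤31, 5·0+4·1=4≤8, objective 5.
No feasible integer point exceeds 10.

10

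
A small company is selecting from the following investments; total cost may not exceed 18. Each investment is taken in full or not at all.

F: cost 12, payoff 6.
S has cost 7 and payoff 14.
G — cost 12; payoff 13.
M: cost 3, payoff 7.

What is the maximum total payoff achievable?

21

Allowing fractional choices, the relaxed optimum would be about 29.7, but investments are indivisible.
G + M: cost 12 + 3 = 15 ≤ 18, payoff 13 + 7 = 20.
S: cost 7 ≤ 18, payoff 14.
S + M: cost 7 + 3 = 10 ≤ 18, payoff 14 + 7 = 21.
Best is S and M with total payoff 21.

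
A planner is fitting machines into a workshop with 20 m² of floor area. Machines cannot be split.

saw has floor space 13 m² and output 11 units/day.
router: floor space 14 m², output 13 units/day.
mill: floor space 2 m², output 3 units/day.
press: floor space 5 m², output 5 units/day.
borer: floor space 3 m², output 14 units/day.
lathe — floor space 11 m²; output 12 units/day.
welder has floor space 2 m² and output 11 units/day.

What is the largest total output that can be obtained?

Allowing fractional choices, the relaxed optimum would be about 42.0, but machines are indivisible.
mill + borer + lathe + welder: floor space 2 + 3 + 11 + 2 = 18 ≤ 20, output 3 + 14 + 12 + 11 = 40.
saw + mill + borer + welder: floor space 13 + 2 + 3 + 2 = 20 ≤ 20, output 11 + 3 + 14 + 11 = 39.
router + borer + welder: floor space 14 + 3 + 2 = 19 ≤ 20, output 13 + 14 + 11 = 38.
Best is mill, borer, lathe, and welder with total output 40.

40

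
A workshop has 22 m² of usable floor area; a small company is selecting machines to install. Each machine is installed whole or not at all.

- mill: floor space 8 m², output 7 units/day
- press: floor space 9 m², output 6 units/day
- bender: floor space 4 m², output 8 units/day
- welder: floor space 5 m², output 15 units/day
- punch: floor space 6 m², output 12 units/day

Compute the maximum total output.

bender + welder + punch: floor space 4 + 5 + 6 = 15 ≤ 22, output 8 + 15 + 12 = 35.
mill + welder + punch: floor space 8 + 5 + 6 = 19 ≤ 22, output 7 + 15 + 12 = 34.
Best is bender, welder, and punch with total output 35.

35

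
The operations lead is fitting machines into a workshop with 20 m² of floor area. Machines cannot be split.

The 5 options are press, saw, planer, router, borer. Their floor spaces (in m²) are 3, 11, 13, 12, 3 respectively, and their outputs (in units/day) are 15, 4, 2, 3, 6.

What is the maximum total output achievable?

25

Allowing fractional choices, the relaxed optimum would be about 25.8, but machines are indivisible.
press + router + borer: floor space 3 + 12 + 3 = 18 ≤ 20, output 15 + 3 + 6 = 24.
press + saw + borer: floor space 3 + 11 + 3 = 17 ≤ 20, output 15 + 4 + 6 = 25.
Best is press, saw, and borer with total output 25.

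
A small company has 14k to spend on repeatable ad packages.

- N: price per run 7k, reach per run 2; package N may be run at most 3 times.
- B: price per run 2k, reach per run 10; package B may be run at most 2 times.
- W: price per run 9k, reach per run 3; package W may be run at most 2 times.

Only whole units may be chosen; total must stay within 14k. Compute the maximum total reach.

23

1×N and 2×B: price 11 ≤ 14, reach 1·2 + 2·10 = 22.
2×B and 1×W: price 13 ≤ 14, reach 2·10 + 1·3 = 23.
Best is 23.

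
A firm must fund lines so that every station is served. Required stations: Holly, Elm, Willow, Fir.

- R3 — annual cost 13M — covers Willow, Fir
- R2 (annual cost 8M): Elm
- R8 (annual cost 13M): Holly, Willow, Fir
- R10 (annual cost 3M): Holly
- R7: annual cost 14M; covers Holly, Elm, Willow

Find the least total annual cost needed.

21

The greedy cost-per-new-station heuristic would pick R10, R3, and R2 for 24, but a cheaper cover exists.
Choose R2 and R8: together they cover Holly, Elm, Willow, Fir — every station.
Total annual cost: 8 + 13 = 21.
No cover costs less than 21.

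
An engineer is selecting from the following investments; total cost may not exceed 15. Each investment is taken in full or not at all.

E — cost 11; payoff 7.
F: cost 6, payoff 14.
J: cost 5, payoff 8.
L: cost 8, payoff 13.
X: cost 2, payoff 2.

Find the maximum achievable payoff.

27

Treat it as a binary knapsack problem.
F + L: cost 6 + 8 = 14 ≤ 15, payoff 14 + 13 = 27.
J + L + X: cost 5 + 8 + 2 = 15 ≤ 15, payoff 8 + 13 + 2 = 23.
F + J + X: cost 6 + 5 + 2 = 13 ≤ 15, payoff 14 + 8 + 2 = 24.
Best is F and L with total payoff 27.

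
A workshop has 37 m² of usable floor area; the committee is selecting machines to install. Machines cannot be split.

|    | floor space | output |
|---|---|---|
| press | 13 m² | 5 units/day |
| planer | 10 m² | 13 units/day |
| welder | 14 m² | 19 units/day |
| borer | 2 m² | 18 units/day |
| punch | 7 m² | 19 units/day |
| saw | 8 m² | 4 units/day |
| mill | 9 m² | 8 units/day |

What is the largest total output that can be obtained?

Take planer, welder, borer, and punch: floor space 10 + 14 + 2 + 7 = 33 ≤ 37, output 13 + 19 + 18 + 19 = 69.
No other feasible combination does better.

69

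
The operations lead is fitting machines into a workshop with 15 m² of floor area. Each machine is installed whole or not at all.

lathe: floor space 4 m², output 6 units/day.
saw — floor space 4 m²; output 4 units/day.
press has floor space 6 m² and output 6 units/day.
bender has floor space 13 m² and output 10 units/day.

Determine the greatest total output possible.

16

Allowing fractional choices, the relaxed optimum would be about 16.8, but machines are indivisible.
lathe + press: floor space 4 + 6 = 10 ≤ 15, output 6 + 6 = 12.
lathe + saw: floor space 4 + 4 = 8 ≤ 15, output 6 + 4 = 10.
lathe + saw + press: floor space 4 + 4 + 6 = 14 ≤ 15, output 6 + 4 + 6 = 16.
Best is lathe, saw, and press with total output 16.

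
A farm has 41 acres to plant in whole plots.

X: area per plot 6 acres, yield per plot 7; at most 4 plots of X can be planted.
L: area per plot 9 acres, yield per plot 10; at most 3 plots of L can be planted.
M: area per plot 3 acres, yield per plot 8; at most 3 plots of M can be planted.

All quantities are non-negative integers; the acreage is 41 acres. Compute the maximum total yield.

58

This is a bounded integer knapsack.
Take 2×X, 2×L, and 3×M: area 39 ≤ 41, yield 2·7 + 2·10 + 3·8 = 58.
M has the best ratio (8/3) and is taken to its limit of 3; remaining capacity is filled optimally with the others.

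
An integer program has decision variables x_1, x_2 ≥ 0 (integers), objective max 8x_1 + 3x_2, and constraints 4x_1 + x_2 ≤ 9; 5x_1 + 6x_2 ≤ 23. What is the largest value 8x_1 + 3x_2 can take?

(x_1,x_2)=(2,1): 4·2+1·1=9≤9, 5·2+6·1=16≤23, objective 19.
(x_1,x_2)=(1,3): 4·1+1·3=7≤9, 5·1+6·3=23≤23, objective 17.
(x_1,x_2)=(2,0): 4·2+1·0=8≤9, 5·2+6·0=10≤23, objective 16.
Maximum is 19 at (x_1,x_2)=(2,1).

19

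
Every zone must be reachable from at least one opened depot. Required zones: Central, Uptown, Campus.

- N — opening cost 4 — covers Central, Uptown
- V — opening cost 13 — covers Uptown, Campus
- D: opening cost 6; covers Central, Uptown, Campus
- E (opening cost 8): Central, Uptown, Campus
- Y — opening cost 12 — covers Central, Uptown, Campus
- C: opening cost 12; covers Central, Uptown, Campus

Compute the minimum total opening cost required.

6

D alone covers Central, Uptown, Campus — every zone.
Total opening cost: 6.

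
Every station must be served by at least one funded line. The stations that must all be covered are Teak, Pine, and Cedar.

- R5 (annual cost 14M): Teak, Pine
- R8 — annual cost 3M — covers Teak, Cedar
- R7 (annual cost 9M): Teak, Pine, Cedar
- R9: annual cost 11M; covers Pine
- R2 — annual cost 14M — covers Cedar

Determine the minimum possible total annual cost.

9

The greedy cost-per-new-station heuristic would pick R8 and R7 for 12, but a cheaper cover exists.
R7 alone covers Teak, Pine, Cedar — every station.
Total annual cost: 9.
No cover costs less than 9.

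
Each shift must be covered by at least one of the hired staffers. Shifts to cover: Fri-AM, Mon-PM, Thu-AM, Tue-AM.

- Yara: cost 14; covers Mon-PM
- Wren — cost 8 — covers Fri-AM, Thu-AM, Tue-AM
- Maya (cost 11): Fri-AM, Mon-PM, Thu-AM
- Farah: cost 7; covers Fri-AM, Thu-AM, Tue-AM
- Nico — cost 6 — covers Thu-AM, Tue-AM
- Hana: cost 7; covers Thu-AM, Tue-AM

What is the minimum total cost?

The greedy cost-per-new-shift heuristic would pick Farah and Maya for 18, but a cheaper cover exists.
Choose Maya and Nico: together they cover Fri-AM, Mon-PM, Thu-AM, Tue-AM — every shift.
Total cost: 11 + 6 = 17.
No cover costs less than 17.

17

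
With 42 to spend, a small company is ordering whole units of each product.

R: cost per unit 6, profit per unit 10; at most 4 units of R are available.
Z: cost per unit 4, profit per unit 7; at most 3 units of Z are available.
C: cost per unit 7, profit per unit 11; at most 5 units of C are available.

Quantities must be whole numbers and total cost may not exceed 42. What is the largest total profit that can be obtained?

This is a bounded integer knapsack.
Z has the best ratio (7/4); taking only Z gives at most 3×7 = 21 (stopped by the supply cap of 3).
Mixing does better — 4×R, 1×Z, and 2×C: cost 42 ≤ 42, profit 4·10 + 1·7 + 2·11 = 69.

69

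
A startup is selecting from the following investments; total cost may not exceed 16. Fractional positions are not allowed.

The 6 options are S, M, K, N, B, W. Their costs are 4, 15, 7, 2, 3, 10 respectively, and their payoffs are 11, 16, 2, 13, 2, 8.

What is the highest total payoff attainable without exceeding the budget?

Treat it as a binary knapsack problem.
Allowing fractional choices, the relaxed optimum would be about 34.7, but investments are indivisible.
S + N + B: cost 4 + 2 + 3 = 9 ≤ 16, payoff 11 + 13 + 2 = 26.
S + K + N + B: cost 4 + 7 + 2 + 3 = 16 ≤ 16, payoff 11 + 2 + 13 + 2 = 28.
S + N + W: cost 4 + 2 + 10 = 16 ≤ 16, payoff 11 + 13 + 8 = 32.
Best is S, N, and W with total payoff 32.

32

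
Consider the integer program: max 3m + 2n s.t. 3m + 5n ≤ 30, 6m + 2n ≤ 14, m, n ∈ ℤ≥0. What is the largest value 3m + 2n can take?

(m,n)=(0,6): 3·0+5·6=30≤30, 6·0+2·6=12≤14, objective 12.
(m,n)=(1,4): 3·1+5·4=23≤30, 6·1+2·4=14≤14, objective 11.
(m,n)=(0,5): 3·0+5·5=25≤30, 6·0+2·5=10≤14, objective 10.
No feasible integer point exceeds 12.

12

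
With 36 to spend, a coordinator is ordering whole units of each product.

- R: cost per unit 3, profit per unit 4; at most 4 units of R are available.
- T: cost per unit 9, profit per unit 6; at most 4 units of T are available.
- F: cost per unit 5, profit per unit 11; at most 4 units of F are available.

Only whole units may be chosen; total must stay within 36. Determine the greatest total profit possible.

F has the best ratio (11/5); taking only F gives at most 4×11 = 44 (stopped by the supply cap of 4).
Mixing does better — 4×R and 4×F: cost 32 ≤ 36, profit 4·4 + 4·11 = 60.

60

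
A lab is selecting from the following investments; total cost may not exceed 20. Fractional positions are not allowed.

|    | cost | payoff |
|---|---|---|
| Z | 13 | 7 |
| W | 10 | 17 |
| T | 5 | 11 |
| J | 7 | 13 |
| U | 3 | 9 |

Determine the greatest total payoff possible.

39

Treat it as a binary knapsack problem.
Allowing fractional choices, the relaxed optimum would be about 41.5, but investments are indivisible.
W + T + U: cost 10 + 5 + 3 = 18 ≤ 20, payoff 17 + 11 + 9 = 37.
W + J + U: cost 10 + 7 + 3 = 20 ≤ 20, payoff 17 + 13 + 9 = 39.
T + J + U: cost 5 + 7 + 3 = 15 ≤ 20, payoff 11 + 13 + 9 = 33.
Best is W, J, and U with total payoff 39.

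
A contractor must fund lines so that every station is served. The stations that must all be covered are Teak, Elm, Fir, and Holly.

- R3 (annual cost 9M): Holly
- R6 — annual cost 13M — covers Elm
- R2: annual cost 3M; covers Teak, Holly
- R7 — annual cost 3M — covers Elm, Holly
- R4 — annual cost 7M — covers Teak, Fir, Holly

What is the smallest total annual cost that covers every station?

This is a weighted set-cover instance.
Choose R7 and R4: together they cover Teak, Elm, Fir, Holly — every station.
Total annual cost: 3 + 7 = 10.

10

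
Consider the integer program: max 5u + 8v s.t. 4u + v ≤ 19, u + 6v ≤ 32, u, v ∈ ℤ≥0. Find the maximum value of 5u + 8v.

50

(u,v)=(2,5) is feasible, giving 50.
(u,v)=(3,4) is feasible, giving 47.
(u,v)=(1,5) is feasible, giving 45.
Maximum is 50 at (u,v)=(2,5).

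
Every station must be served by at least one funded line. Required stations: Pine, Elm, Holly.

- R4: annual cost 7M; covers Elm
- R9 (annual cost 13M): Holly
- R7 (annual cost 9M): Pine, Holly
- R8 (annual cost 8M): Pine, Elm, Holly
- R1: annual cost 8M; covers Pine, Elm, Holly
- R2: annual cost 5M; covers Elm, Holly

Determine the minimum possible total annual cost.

The greedy cost-per-new-station heuristic would pick R2 and R8 for 13, but a cheaper cover exists.
R8 alone covers Pine, Elm, Holly — every station.
Total annual cost: 8.
No cover costs less than 8.

8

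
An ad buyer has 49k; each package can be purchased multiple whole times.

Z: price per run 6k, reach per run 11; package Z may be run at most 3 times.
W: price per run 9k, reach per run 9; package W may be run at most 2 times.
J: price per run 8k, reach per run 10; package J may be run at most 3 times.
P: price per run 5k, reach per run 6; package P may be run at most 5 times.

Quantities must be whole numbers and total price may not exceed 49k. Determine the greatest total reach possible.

This is a bounded integer knapsack.
Take 3×Z, 2×J, and 3×P: price 49 ≤ 49, reach 3·11 + 2·10 + 3·6 = 71.
Z has the best ratio (11/6) and is taken to its limit of 3; remaining capacity is filled optimally with the others.

71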